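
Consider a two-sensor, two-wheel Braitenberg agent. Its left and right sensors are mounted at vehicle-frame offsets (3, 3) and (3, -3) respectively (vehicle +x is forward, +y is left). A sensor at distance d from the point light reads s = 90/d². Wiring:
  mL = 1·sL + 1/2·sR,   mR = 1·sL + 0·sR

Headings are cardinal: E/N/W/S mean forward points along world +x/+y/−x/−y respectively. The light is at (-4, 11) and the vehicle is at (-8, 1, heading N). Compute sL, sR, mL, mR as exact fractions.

left sensor world pos  = (-11, 4); dL² = 98
right sensor world pos = (-5, 4); dR² = 50
sL = 90/98 = 45/49
sR = 90/50 = 9/5
mL = 1·sL + 1/2·sR = 891/490
mR = 1·sL + 0·sR = 45/49

45/49 9/5 891/490 45/49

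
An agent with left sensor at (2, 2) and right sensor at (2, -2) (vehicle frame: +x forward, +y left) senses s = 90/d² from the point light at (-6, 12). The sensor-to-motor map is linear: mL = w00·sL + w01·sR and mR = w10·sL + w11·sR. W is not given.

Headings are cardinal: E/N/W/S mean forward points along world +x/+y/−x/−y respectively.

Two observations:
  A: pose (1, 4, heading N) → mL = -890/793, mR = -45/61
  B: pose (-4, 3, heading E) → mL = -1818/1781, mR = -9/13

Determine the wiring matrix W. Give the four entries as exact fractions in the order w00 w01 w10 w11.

-1/2 -1/2 -1/2 0

obs A: pose=(1,4,N) → sL=90/61, sR=10/13, mL=-890/793, mR=-45/61
obs B: pose=(-4,3,E) → sL=18/13, sR=90/137, mL=-1818/1781, mR=-9/13
sensor matrix S = [[90/61, 10/13], [18/13, 90/137]]; det S = -135360/1412333
solve [mL_A; mL_B] = S·[w00; w01] and [mR_A; mR_B] = S·[w10; w11]:
  w00 = -1/2, w01 = -1/2, w10 = -1/2, w11 = 0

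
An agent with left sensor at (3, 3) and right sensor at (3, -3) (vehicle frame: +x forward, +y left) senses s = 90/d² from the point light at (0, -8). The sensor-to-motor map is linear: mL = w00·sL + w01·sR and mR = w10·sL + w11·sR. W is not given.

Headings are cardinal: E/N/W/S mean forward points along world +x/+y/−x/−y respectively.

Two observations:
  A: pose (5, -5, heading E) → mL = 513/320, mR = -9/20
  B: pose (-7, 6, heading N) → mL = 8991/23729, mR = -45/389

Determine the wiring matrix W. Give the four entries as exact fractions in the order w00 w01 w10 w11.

obs A: pose=(5,-5,E) → sL=9/10, sR=45/32, mL=513/320, mR=-9/20
obs B: pose=(-7,6,N) → sL=90/389, sR=18/61, mL=8991/23729, mR=-45/389
sensor matrix S = [[9/10, 45/32], [90/389, 18/61]]; det S = -113481/1898320
solve [mL_A; mL_B] = S·[w00; w01] and [mR_A; mR_B] = S·[w10; w11]:
  w00 = 1, w01 = 1/2, w10 = -1/2, w11 = 0

1 1/2 -1/2 0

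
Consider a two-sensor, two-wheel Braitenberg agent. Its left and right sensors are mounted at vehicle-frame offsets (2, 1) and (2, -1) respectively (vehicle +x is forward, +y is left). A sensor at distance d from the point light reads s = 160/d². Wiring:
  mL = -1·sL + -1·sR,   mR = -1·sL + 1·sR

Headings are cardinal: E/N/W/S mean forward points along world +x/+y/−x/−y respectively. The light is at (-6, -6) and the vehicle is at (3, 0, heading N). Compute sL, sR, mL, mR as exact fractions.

left sensor world pos  = (2, 2); dL² = 128
right sensor world pos = (4, 2); dR² = 164
sL = 160/128 = 5/4
sR = 160/164 = 40/41
mL = -1·sL + -1·sR = -365/164
mR = -1·sL + 1·sR = -45/164

5/4 40/41 -365/164 -45/164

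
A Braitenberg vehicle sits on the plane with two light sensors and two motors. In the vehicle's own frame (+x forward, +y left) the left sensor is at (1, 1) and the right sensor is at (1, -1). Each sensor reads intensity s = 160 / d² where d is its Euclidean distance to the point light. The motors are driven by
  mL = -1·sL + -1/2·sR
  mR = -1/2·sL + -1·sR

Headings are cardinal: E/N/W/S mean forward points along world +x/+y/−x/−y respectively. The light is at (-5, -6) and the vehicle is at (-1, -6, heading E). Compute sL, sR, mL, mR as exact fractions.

left sensor world pos  = (0, -5); dL² = 26
right sensor world pos = (0, -7); dR² = 26
sL = 160/26 = 80/13
sR = 160/26 = 80/13
mL = -1·sL + -1/2·sR = -120/13
mR = -1/2·sL + -1·sR = -120/13

80/13 80/13 -120/13 -120/13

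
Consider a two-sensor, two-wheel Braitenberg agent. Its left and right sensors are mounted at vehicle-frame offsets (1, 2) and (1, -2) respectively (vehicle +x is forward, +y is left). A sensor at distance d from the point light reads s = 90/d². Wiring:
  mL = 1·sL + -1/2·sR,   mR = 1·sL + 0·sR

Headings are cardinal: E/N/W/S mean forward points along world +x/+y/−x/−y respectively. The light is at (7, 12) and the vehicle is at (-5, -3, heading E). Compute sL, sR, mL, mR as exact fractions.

left sensor world pos  = (-4, -1); dL² = 290
right sensor world pos = (-4, -5); dR² = 410
sL = 90/290 = 9/29
sR = 90/410 = 9/41
mL = 1·sL + -1/2·sR = 477/2378
mR = 1·sL + 0·sR = 9/29

9/29 9/41 477/2378 9/29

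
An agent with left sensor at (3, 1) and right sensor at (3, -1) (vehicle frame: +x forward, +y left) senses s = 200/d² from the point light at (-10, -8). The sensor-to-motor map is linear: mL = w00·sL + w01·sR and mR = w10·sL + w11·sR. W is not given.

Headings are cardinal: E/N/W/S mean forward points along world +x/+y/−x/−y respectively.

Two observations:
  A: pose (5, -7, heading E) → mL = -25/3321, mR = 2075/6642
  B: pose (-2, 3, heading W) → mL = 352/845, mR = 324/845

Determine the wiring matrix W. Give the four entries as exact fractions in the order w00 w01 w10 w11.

1 -1 -1/2 1

obs A: pose=(5,-7,E) → sL=25/41, sR=50/81, mL=-25/3321, mR=2075/6642
obs B: pose=(-2,3,W) → sL=8/5, sR=200/169, mL=352/845, mR=324/845
sensor matrix S = [[25/41, 50/81], [8/5, 200/169]]; det S = -149320/561249
solve [mL_A; mL_B] = S·[w00; w01] and [mR_A; mR_B] = S·[w10; w11]:
  w00 = 1, w01 = -1, w10 = -1/2, w11 = 1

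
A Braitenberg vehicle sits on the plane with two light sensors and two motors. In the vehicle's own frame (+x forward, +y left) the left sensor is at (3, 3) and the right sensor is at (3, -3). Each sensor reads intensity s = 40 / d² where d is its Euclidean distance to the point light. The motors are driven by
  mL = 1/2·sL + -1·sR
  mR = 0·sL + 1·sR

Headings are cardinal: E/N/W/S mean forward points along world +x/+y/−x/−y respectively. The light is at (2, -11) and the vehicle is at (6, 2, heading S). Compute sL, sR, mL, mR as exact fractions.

40/149 40/101 -3940/15049 40/101

left sensor world pos  = (9, -1); dL² = 149
right sensor world pos = (3, -1); dR² = 101
sL = 40/149 = 40/149
sR = 40/101 = 40/101
mL = 1/2·sL + -1·sR = -3940/15049
mR = 0·sL + 1·sR = 40/101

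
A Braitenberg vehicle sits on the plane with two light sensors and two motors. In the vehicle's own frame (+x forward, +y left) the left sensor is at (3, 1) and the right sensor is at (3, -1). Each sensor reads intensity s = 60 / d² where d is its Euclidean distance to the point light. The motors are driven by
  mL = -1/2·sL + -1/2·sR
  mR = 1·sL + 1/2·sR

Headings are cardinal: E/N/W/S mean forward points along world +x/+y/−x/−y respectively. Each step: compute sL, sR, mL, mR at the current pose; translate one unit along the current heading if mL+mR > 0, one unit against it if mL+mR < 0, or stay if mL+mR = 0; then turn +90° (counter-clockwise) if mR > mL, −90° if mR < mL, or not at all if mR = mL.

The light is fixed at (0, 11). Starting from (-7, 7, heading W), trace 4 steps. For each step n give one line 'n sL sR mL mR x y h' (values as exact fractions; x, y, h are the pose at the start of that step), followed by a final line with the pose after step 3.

n=0: pose=(-7,7,W); sL=12/25, sR=60/109; mL=-1404/2725, mR=2058/2725; mL+mR=6/25 → advance +1; mR−mL=3462/2725 → turn +1·90°
n=1: pose=(-8,7,S); sL=30/49, sR=6/13; mL=-342/637, mR=537/637; mL+mR=15/49 → advance +1; mR−mL=879/637 → turn +1·90°
n=2: pose=(-8,6,E); sL=60/41, sR=60/61; mL=-3060/2501, mR=4890/2501; mL+mR=30/41 → advance +1; mR−mL=7950/2501 → turn +1·90°
n=3: pose=(-7,6,N); sL=15/17, sR=3/2; mL=-81/68, mR=111/68; mL+mR=15/34 → advance +1; mR−mL=48/17 → turn +1·90°

0 12/25 60/109 -1404/2725 2058/2725 -7 7 W
1 30/49 6/13 -342/637 537/637 -8 7 S
2 60/41 60/61 -3060/2501 4890/2501 -8 6 E
3 15/17 3/2 -81/68 111/68 -7 6 N
final -7 7 W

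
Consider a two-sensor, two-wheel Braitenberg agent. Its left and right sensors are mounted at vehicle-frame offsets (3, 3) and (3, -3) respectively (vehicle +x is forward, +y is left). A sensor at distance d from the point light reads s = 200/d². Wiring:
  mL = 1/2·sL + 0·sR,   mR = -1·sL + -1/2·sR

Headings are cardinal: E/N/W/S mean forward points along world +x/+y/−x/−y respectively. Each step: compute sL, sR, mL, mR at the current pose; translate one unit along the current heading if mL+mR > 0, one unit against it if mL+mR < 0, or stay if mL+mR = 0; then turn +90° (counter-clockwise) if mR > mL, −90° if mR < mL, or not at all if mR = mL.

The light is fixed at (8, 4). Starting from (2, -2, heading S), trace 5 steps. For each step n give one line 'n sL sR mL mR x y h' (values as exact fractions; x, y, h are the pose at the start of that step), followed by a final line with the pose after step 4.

0 20/9 100/81 10/9 -230/81 2 -2 S
1 40/29 40/17 20/29 -1260/493 2 -1 W
2 50/17 25 25/17 -525/34 3 -1 N
3 200/13 40/17 100/13 -3660/221 3 -2 E
4 20/9 100/81 10/9 -230/81 2 -2 S
final 2 -1 W

n=0: pose=(2,-2,S); sL=20/9, sR=100/81; mL=10/9, mR=-230/81; mL+mR=-140/81 → advance -1; mR−mL=-320/81 → turn -1·90°
n=1: pose=(2,-1,W); sL=40/29, sR=40/17; mL=20/29, mR=-1260/493; mL+mR=-920/493 → advance -1; mR−mL=-1600/493 → turn -1·90°
n=2: pose=(3,-1,N); sL=50/17, sR=25; mL=25/17, mR=-525/34; mL+mR=-475/34 → advance -1; mR−mL=-575/34 → turn -1·90°
n=3: pose=(3,-2,E); sL=200/13, sR=40/17; mL=100/13, mR=-3660/221; mL+mR=-1960/221 → advance -1; mR−mL=-5360/221 → turn -1·90°
n=4: pose=(2,-2,S); sL=20/9, sR=100/81; mL=10/9, mR=-230/81; mL+mR=-140/81 → advance -1; mR−mL=-320/81 → turn -1·90°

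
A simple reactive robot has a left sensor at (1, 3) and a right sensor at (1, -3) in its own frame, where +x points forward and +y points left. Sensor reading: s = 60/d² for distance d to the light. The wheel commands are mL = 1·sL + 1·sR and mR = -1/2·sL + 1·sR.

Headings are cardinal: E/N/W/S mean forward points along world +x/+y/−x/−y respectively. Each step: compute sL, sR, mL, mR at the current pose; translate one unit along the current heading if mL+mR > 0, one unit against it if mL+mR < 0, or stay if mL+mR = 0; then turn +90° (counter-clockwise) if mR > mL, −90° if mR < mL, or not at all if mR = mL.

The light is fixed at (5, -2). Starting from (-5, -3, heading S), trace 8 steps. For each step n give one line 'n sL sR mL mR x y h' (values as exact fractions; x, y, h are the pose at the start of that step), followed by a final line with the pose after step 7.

0 60/53 60/173 13560/9169 -2010/9169 -5 -3 S
1 30/73 30/61 4020/4453 1275/4453 -5 -4 W
2 60/197 12/13 3144/2561 1974/2561 -6 -4 N
3 15/26 15/29 825/754 345/1508 -6 -3 E
4 60/53 60/173 13560/9169 -2010/9169 -5 -3 S
5 30/73 30/61 4020/4453 1275/4453 -5 -4 W
6 60/197 12/13 3144/2561 1974/2561 -6 -4 N
7 15/26 15/29 825/754 345/1508 -6 -3 E
final -5 -3 S

n=0: pose=(-5,-3,S); sL=60/53, sR=60/173; mL=13560/9169, mR=-2010/9169; mL+mR=11550/9169 → advance +1; mR−mL=-90/53 → turn -1·90°
n=1: pose=(-5,-4,W); sL=30/73, sR=30/61; mL=4020/4453, mR=1275/4453; mL+mR=5295/4453 → advance +1; mR−mL=-45/73 → turn -1·90°
n=2: pose=(-6,-4,N); sL=60/197, sR=12/13; mL=3144/2561, mR=1974/2561; mL+mR=5118/2561 → advance +1; mR−mL=-90/197 → turn -1·90°
n=3: pose=(-6,-3,E); sL=15/26, sR=15/29; mL=825/754, mR=345/1508; mL+mR=1995/1508 → advance +1; mR−mL=-45/52 → turn -1·90°
n=4: pose=(-5,-3,S); sL=60/53, sR=60/173; mL=13560/9169, mR=-2010/9169; mL+mR=11550/9169 → advance +1; mR−mL=-90/53 → turn -1·90°
n=5: pose=(-5,-4,W); sL=30/73, sR=30/61; mL=4020/4453, mR=1275/4453; mL+mR=5295/4453 → advance +1; mR−mL=-45/73 → turn -1·90°
n=6: pose=(-6,-4,N); sL=60/197, sR=12/13; mL=3144/2561, mR=1974/2561; mL+mR=5118/2561 → advance +1; mR−mL=-90/197 → turn -1·90°
n=7: pose=(-6,-3,E); sL=15/26, sR=15/29; mL=825/754, mR=345/1508; mL+mR=1995/1508 → advance +1; mR−mL=-45/52 → turn -1·90°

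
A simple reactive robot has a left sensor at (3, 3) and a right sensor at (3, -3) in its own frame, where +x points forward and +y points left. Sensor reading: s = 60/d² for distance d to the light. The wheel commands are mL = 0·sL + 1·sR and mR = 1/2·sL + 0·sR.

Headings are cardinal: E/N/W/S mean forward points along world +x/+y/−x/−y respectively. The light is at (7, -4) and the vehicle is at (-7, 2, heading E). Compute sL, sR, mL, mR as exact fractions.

left sensor world pos  = (-4, 5); dL² = 202
right sensor world pos = (-4, -1); dR² = 130
sL = 60/202 = 30/101
sR = 60/130 = 6/13
mL = 0·sL + 1·sR = 6/13
mR = 1/2·sL + 0·sR = 15/101

30/101 6/13 6/13 15/101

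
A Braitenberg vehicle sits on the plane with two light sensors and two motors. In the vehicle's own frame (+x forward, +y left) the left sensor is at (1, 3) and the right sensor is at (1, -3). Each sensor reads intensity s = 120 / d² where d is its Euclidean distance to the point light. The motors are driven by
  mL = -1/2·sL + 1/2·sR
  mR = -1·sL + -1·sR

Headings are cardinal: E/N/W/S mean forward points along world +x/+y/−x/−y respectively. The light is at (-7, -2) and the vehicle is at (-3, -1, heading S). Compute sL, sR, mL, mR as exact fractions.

120/49 120 2880/49 -6000/49

left sensor world pos  = (0, -2); dL² = 49
right sensor world pos = (-6, -2); dR² = 1
sL = 120/49 = 120/49
sR = 120/1 = 120
mL = -1/2·sL + 1/2·sR = 2880/49
mR = -1·sL + -1·sR = -6000/49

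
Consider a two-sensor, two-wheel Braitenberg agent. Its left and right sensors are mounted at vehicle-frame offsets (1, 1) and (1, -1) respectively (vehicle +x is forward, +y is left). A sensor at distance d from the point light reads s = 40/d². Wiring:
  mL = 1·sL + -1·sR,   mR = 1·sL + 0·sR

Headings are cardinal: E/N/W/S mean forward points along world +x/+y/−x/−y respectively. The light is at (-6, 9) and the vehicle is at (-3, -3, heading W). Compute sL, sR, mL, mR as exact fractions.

left sensor world pos  = (-4, -4); dL² = 173
right sensor world pos = (-4, -2); dR² = 125
sL = 40/173 = 40/173
sR = 40/125 = 8/25
mL = 1·sL + -1·sR = -384/4325
mR = 1·sL + 0·sR = 40/173

40/173 8/25 -384/4325 40/173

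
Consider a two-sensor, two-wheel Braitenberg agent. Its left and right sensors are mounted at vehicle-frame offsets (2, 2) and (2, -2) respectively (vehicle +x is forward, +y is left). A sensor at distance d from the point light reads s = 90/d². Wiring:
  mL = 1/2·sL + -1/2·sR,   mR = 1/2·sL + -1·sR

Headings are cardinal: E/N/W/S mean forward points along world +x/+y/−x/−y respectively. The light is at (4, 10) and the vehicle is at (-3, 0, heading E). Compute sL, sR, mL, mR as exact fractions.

left sensor world pos  = (-1, 2); dL² = 89
right sensor world pos = (-1, -2); dR² = 169
sL = 90/89 = 90/89
sR = 90/169 = 90/169
mL = 1/2·sL + -1/2·sR = 3600/15041
mR = 1/2·sL + -1·sR = -405/15041

90/89 90/169 3600/15041 -405/15041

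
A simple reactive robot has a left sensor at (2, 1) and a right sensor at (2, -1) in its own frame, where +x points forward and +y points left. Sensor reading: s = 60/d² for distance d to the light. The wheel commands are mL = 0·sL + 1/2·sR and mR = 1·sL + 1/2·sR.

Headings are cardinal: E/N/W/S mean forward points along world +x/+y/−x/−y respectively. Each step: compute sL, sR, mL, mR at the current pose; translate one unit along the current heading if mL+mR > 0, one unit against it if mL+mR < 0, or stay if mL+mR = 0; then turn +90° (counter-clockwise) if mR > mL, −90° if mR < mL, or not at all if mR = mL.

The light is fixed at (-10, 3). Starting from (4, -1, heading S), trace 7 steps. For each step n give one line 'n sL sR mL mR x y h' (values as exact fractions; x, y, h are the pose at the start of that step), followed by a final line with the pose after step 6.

n=0: pose=(4,-1,S); sL=20/87, sR=12/41; mL=6/41, mR=1342/3567; mL+mR=1864/3567 → advance +1; mR−mL=20/87 → turn +1·90°
n=1: pose=(4,-2,E); sL=15/68, sR=15/73; mL=15/146, mR=1605/4964; mL+mR=2115/4964 → advance +1; mR−mL=15/68 → turn +1·90°
n=2: pose=(5,-2,N); sL=12/41, sR=12/53; mL=6/53, mR=882/2173; mL+mR=1128/2173 → advance +1; mR−mL=12/41 → turn +1·90°
n=3: pose=(5,-1,W); sL=30/97, sR=30/89; mL=15/89, mR=4125/8633; mL+mR=5580/8633 → advance +1; mR−mL=30/97 → turn +1·90°
n=4: pose=(4,-1,S); sL=20/87, sR=12/41; mL=6/41, mR=1342/3567; mL+mR=1864/3567 → advance +1; mR−mL=20/87 → turn +1·90°
n=5: pose=(4,-2,E); sL=15/68, sR=15/73; mL=15/146, mR=1605/4964; mL+mR=2115/4964 → advance +1; mR−mL=15/68 → turn +1·90°
n=6: pose=(5,-2,N); sL=12/41, sR=12/53; mL=6/53, mR=882/2173; mL+mR=1128/2173 → advance +1; mR−mL=12/41 → turn +1·90°

0 20/87 12/41 6/41 1342/3567 4 -1 S
1 15/68 15/73 15/146 1605/4964 4 -2 E
2 12/41 12/53 6/53 882/2173 5 -2 N
3 30/97 30/89 15/89 4125/8633 5 -1 W
4 20/87 12/41 6/41 1342/3567 4 -1 S
5 15/68 15/73 15/146 1605/4964 4 -2 E
6 12/41 12/53 6/53 882/2173 5 -2 N
final 5 -1 W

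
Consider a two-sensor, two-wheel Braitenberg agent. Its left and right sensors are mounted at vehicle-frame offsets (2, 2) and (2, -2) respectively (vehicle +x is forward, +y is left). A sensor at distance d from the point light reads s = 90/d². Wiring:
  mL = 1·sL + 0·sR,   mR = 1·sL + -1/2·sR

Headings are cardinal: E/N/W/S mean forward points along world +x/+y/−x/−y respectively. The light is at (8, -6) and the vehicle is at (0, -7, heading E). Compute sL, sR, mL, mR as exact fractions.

90/37 2 90/37 53/37

left sensor world pos  = (2, -5); dL² = 37
right sensor world pos = (2, -9); dR² = 45
sL = 90/37 = 90/37
sR = 90/45 = 2
mL = 1·sL + 0·sR = 90/37
mR = 1·sL + -1/2·sR = 53/37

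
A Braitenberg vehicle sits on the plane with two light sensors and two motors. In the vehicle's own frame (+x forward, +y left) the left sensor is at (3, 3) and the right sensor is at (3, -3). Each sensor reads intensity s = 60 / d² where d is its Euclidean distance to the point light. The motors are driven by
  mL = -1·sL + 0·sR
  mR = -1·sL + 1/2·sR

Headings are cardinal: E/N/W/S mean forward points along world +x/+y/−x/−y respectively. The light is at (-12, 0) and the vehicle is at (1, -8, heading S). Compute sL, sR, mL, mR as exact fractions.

60/377 60/221 -60/377 -150/6409

left sensor world pos  = (4, -11); dL² = 377
right sensor world pos = (-2, -11); dR² = 221
sL = 60/377 = 60/377
sR = 60/221 = 60/221
mL = -1·sL + 0·sR = -60/377
mR = -1·sL + 1/2·sR = -150/6409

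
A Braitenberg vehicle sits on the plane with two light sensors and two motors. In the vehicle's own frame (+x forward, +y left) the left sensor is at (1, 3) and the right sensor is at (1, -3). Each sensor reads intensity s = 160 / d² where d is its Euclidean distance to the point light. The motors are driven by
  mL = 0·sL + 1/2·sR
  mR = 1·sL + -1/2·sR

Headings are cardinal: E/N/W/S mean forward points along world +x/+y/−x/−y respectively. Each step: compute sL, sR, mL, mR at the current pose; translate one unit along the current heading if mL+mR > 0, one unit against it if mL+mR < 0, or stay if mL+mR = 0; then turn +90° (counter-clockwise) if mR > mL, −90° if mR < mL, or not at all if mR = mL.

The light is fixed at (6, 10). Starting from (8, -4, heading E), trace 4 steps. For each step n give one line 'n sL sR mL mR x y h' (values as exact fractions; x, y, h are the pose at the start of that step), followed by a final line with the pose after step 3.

0 16/13 80/149 40/149 1864/1937 8 -4 E
1 160/169 32/41 16/41 3856/6929 9 -4 N
2 8/13 20/13 10/13 -2/13 9 -3 W
3 32/29 160/169 80/169 3088/4901 8 -3 N
final 8 -2 W

n=0: pose=(8,-4,E); sL=16/13, sR=80/149; mL=40/149, mR=1864/1937; mL+mR=16/13 → advance +1; mR−mL=1344/1937 → turn +1·90°
n=1: pose=(9,-4,N); sL=160/169, sR=32/41; mL=16/41, mR=3856/6929; mL+mR=160/169 → advance +1; mR−mL=1152/6929 → turn +1·90°
n=2: pose=(9,-3,W); sL=8/13, sR=20/13; mL=10/13, mR=-2/13; mL+mR=8/13 → advance +1; mR−mL=-12/13 → turn -1·90°
n=3: pose=(8,-3,N); sL=32/29, sR=160/169; mL=80/169, mR=3088/4901; mL+mR=32/29 → advance +1; mR−mL=768/4901 → turn +1·90°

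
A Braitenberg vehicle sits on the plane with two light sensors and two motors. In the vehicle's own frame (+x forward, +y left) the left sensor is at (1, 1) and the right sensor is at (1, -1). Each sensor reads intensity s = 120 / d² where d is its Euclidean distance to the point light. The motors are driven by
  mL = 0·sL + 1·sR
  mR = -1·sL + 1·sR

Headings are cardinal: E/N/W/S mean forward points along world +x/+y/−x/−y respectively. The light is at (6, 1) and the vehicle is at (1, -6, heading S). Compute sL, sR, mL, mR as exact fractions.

left sensor world pos  = (2, -7); dL² = 80
right sensor world pos = (0, -7); dR² = 100
sL = 120/80 = 3/2
sR = 120/100 = 6/5
mL = 0·sL + 1·sR = 6/5
mR = -1·sL + 1·sR = -3/10

3/2 6/5 6/5 -3/10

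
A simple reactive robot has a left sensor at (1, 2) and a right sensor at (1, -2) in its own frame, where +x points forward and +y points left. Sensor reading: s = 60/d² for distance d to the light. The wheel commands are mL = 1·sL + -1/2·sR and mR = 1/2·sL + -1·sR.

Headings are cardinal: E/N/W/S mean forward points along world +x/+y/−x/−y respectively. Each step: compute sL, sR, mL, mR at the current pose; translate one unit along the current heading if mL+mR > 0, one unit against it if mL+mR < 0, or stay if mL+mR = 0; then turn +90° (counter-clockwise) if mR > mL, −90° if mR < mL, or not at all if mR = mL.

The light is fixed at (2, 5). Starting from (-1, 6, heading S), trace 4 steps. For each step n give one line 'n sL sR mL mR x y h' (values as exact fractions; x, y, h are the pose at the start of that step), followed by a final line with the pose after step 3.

n=0: pose=(-1,6,S); sL=60, sR=12/5; mL=294/5, mR=138/5; mL+mR=432/5 → advance +1; mR−mL=-156/5 → turn -1·90°
n=1: pose=(-1,5,W); sL=3, sR=3; mL=3/2, mR=-3/2; mL+mR=0 → advance +0; mR−mL=-3 → turn -1·90°
n=2: pose=(-1,5,N); sL=30/13, sR=30; mL=-165/13, mR=-375/13; mL+mR=-540/13 → advance -1; mR−mL=-210/13 → turn -1·90°
n=3: pose=(-1,4,E); sL=12, sR=60/13; mL=126/13, mR=18/13; mL+mR=144/13 → advance +1; mR−mL=-108/13 → turn -1·90°

0 60 12/5 294/5 138/5 -1 6 S
1 3 3 3/2 -3/2 -1 5 W
2 30/13 30 -165/13 -375/13 -1 5 N
3 12 60/13 126/13 18/13 -1 4 E
final 0 4 S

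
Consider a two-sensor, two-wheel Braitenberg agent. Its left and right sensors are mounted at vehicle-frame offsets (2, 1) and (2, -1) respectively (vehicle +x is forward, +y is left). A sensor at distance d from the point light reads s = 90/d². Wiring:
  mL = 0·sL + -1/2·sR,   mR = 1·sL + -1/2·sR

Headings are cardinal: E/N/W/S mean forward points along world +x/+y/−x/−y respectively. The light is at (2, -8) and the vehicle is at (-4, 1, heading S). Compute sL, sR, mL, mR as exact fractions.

45/37 45/49 -45/98 2745/3626

left sensor world pos  = (-3, -1); dL² = 74
right sensor world pos = (-5, -1); dR² = 98
sL = 90/74 = 45/37
sR = 90/98 = 45/49
mL = 0·sL + -1/2·sR = -45/98
mR = 1·sL + -1/2·sR = 2745/3626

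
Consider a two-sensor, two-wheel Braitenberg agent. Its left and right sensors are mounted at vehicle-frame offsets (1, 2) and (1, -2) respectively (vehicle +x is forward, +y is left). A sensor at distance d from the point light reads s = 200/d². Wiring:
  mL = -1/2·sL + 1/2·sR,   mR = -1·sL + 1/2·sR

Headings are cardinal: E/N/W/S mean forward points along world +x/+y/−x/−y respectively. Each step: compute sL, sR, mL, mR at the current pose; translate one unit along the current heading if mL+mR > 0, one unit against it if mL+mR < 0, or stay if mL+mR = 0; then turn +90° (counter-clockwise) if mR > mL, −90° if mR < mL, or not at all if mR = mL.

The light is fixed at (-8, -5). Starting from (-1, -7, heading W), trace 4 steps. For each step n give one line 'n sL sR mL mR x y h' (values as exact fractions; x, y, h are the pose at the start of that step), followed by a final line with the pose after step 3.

n=0: pose=(-1,-7,W); sL=50/13, sR=50/9; mL=100/117, mR=-125/117; mL+mR=-25/117 → advance -1; mR−mL=-25/13 → turn -1·90°
n=1: pose=(0,-7,N); sL=200/37, sR=200/101; mL=-6400/3737, mR=-16500/3737; mL+mR=-22900/3737 → advance -1; mR−mL=-100/37 → turn -1·90°
n=2: pose=(0,-8,E); sL=100/41, sR=100/53; mL=-600/2173, mR=-3250/2173; mL+mR=-3850/2173 → advance -1; mR−mL=-50/41 → turn -1·90°
n=3: pose=(-1,-8,S); sL=200/97, sR=200/41; mL=5600/3977, mR=1500/3977; mL+mR=7100/3977 → advance +1; mR−mL=-100/97 → turn -1·90°

0 50/13 50/9 100/117 -125/117 -1 -7 W
1 200/37 200/101 -6400/3737 -16500/3737 0 -7 N
2 100/41 100/53 -600/2173 -3250/2173 0 -8 E
3 200/97 200/41 5600/3977 1500/3977 -1 -8 S
final -1 -9 W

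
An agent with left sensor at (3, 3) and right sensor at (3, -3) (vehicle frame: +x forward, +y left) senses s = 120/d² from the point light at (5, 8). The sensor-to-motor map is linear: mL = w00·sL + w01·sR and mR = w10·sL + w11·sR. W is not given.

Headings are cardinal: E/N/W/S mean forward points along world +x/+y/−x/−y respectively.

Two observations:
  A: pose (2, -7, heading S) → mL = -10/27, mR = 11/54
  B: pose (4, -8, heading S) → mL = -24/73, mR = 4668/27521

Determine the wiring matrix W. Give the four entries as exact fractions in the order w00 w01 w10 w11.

-1 0 1 -1/2

obs A: pose=(2,-7,S) → sL=10/27, sR=1/3, mL=-10/27, mR=11/54
obs B: pose=(4,-8,S) → sL=24/73, sR=120/377, mL=-24/73, mR=4668/27521
sensor matrix S = [[10/27, 1/3], [24/73, 120/377]]; det S = 2056/247689
solve [mL_A; mL_B] = S·[w00; w01] and [mR_A; mR_B] = S·[w10; w11]:
  w00 = -1, w01 = 0, w10 = 1, w11 = -1/2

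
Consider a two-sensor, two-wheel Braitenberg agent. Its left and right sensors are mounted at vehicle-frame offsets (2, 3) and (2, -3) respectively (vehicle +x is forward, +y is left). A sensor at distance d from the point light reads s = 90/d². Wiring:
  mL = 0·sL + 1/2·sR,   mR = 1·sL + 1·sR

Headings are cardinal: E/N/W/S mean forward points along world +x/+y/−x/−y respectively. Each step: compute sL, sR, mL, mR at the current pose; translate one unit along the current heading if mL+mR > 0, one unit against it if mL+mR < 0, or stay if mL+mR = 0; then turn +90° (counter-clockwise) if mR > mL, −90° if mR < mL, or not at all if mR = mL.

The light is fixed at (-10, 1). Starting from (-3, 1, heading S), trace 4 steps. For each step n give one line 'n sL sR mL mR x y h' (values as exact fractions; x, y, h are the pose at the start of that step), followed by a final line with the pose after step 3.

0 45/52 9/2 9/4 279/52 -3 1 S
1 18/17 90/97 45/97 3276/1649 -3 0 E
2 45/13 45/61 45/122 3330/793 -2 0 N
3 2 2 1 4 -2 1 W
final -3 1 S

n=0: pose=(-3,1,S); sL=45/52, sR=9/2; mL=9/4, mR=279/52; mL+mR=99/13 → advance +1; mR−mL=81/26 → turn +1·90°
n=1: pose=(-3,0,E); sL=18/17, sR=90/97; mL=45/97, mR=3276/1649; mL+mR=4041/1649 → advance +1; mR−mL=2511/1649 → turn +1·90°
n=2: pose=(-2,0,N); sL=45/13, sR=45/61; mL=45/122, mR=3330/793; mL+mR=7245/1586 → advance +1; mR−mL=6075/1586 → turn +1·90°
n=3: pose=(-2,1,W); sL=2, sR=2; mL=1, mR=4; mL+mR=5 → advance +1; mR−mL=3 → turn +1·90°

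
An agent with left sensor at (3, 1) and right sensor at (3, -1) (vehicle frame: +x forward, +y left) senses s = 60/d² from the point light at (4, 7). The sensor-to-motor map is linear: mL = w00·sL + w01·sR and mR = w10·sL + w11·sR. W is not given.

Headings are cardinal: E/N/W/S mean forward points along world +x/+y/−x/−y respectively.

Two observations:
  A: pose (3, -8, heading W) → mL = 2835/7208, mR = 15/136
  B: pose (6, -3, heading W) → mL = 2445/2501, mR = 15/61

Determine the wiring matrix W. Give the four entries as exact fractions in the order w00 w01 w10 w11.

obs A: pose=(3,-8,W) → sL=15/68, sR=15/53, mL=2835/7208, mR=15/136
obs B: pose=(6,-3,W) → sL=30/61, sR=30/41, mL=2445/2501, mR=15/61
sensor matrix S = [[15/68, 15/53], [30/61, 30/41]]; det S = 100125/4506802
solve [mL_A; mL_B] = S·[w00; w01] and [mR_A; mR_B] = S·[w10; w11]:
  w00 = 1/2, w01 = 1, w10 = 1/2, w11 = 0

1/2 1 1/2 0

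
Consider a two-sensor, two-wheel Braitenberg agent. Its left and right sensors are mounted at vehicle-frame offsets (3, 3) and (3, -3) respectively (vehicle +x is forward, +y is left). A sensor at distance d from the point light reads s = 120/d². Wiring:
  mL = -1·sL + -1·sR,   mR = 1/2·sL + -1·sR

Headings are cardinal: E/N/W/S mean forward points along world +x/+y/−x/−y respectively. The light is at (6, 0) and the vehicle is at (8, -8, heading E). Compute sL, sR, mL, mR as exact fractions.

left sensor world pos  = (11, -5); dL² = 50
right sensor world pos = (11, -11); dR² = 146
sL = 120/50 = 12/5
sR = 120/146 = 60/73
mL = -1·sL + -1·sR = -1176/365
mR = 1/2·sL + -1·sR = 138/365

12/5 60/73 -1176/365 138/365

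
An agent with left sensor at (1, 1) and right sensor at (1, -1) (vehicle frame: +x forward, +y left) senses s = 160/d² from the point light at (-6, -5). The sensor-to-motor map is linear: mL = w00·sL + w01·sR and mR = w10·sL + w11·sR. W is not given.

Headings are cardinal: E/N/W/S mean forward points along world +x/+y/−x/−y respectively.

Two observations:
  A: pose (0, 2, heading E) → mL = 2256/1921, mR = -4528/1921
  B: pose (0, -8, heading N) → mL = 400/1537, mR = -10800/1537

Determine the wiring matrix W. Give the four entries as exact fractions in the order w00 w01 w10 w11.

obs A: pose=(0,2,E) → sL=160/113, sR=32/17, mL=2256/1921, mR=-4528/1921
obs B: pose=(0,-8,N) → sL=160/29, sR=160/53, mL=400/1537, mR=-10800/1537
sensor matrix S = [[160/113, 32/17], [160/29, 160/53]]; det S = -18042880/2952577
solve [mL_A; mL_B] = S·[w00; w01] and [mR_A; mR_B] = S·[w10; w11]:
  w00 = -1/2, w01 = 1, w10 = -1, w11 = -1/2

-1/2 1 -1 -1/2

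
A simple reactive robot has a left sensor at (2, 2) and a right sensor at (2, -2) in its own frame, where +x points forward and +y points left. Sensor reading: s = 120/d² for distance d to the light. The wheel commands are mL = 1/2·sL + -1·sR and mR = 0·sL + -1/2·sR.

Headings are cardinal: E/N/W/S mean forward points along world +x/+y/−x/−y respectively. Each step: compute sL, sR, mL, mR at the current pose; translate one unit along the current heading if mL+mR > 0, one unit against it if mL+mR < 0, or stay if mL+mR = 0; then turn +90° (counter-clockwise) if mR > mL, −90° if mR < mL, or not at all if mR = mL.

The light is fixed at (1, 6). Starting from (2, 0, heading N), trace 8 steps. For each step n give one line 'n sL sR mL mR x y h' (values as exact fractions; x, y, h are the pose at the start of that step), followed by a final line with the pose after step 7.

0 120/17 24/5 -108/85 -12/5 2 0 N
1 60/17 4/3 22/51 -2/3 2 -1 E
2 24/17 24/17 -12/17 -12/17 1 -1 S
3 30/17 30/17 -15/17 -15/17 1 0 S
4 120/53 120/53 -60/53 -60/53 1 1 S
5 3 3 -3/2 -3/2 1 2 S
6 120/29 120/29 -60/29 -60/29 1 3 S
7 6 6 -3 -3 1 4 S
final 1 5 S

n=0: pose=(2,0,N); sL=120/17, sR=24/5; mL=-108/85, mR=-12/5; mL+mR=-312/85 → advance -1; mR−mL=-96/85 → turn -1·90°
n=1: pose=(2,-1,E); sL=60/17, sR=4/3; mL=22/51, mR=-2/3; mL+mR=-4/17 → advance -1; mR−mL=-56/51 → turn -1·90°
n=2: pose=(1,-1,S); sL=24/17, sR=24/17; mL=-12/17, mR=-12/17; mL+mR=-24/17 → advance -1; mR−mL=0 → turn +0·90°
n=3: pose=(1,0,S); sL=30/17, sR=30/17; mL=-15/17, mR=-15/17; mL+mR=-30/17 → advance -1; mR−mL=0 → turn +0·90°
n=4: pose=(1,1,S); sL=120/53, sR=120/53; mL=-60/53, mR=-60/53; mL+mR=-120/53 → advance -1; mR−mL=0 → turn +0·90°
n=5: pose=(1,2,S); sL=3, sR=3; mL=-3/2, mR=-3/2; mL+mR=-3 → advance -1; mR−mL=0 → turn +0·90°
n=6: pose=(1,3,S); sL=120/29, sR=120/29; mL=-60/29, mR=-60/29; mL+mR=-120/29 → advance -1; mR−mL=0 → turn +0·90°
n=7: pose=(1,4,S); sL=6, sR=6; mL=-3, mR=-3; mL+mR=-6 → advance -1; mR−mL=0 → turn +0·90°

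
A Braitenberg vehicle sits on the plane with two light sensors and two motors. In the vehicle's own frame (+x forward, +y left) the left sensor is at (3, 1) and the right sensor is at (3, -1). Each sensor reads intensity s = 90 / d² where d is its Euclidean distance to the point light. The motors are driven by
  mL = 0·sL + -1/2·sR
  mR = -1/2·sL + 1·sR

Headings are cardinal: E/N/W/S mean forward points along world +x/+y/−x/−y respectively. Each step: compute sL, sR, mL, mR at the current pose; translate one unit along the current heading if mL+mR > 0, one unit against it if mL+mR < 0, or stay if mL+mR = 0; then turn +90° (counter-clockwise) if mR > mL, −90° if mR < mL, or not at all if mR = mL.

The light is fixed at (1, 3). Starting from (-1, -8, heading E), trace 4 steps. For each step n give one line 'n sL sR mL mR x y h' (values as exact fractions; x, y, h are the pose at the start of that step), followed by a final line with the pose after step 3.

n=0: pose=(-1,-8,E); sL=90/101, sR=18/29; mL=-9/29, mR=513/2929; mL+mR=-396/2929 → advance -1; mR−mL=1422/2929 → turn +1·90°
n=1: pose=(-2,-8,N); sL=9/8, sR=45/34; mL=-45/68, mR=207/272; mL+mR=27/272 → advance +1; mR−mL=387/272 → turn +1·90°
n=2: pose=(-2,-7,W); sL=90/157, sR=10/13; mL=-5/13, mR=985/2041; mL+mR=200/2041 → advance +1; mR−mL=1770/2041 → turn +1·90°
n=3: pose=(-3,-7,S); sL=45/89, sR=45/97; mL=-45/194, mR=3645/17266; mL+mR=-180/8633 → advance -1; mR−mL=3825/8633 → turn +1·90°

0 90/101 18/29 -9/29 513/2929 -1 -8 E
1 9/8 45/34 -45/68 207/272 -2 -8 N
2 90/157 10/13 -5/13 985/2041 -2 -7 W
3 45/89 45/97 -45/194 3645/17266 -3 -7 S
final -3 -6 E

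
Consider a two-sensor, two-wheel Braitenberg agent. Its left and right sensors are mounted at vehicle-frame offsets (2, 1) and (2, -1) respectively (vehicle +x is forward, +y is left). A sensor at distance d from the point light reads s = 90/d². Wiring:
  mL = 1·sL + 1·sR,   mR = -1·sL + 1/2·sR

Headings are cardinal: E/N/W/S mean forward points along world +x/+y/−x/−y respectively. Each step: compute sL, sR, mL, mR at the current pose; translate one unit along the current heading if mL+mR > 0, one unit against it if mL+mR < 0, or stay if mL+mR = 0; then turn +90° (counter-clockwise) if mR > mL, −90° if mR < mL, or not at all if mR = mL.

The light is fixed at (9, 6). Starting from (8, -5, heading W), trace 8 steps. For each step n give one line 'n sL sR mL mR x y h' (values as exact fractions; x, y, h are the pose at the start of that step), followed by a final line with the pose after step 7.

0 10/17 90/109 2620/1853 -325/1853 8 -5 W
1 1 45/41 86/41 -37/82 7 -5 N
2 10/9 90/121 2020/1089 -805/1089 7 -4 E
3 5/8 45/74 365/296 -95/296 8 -4 S
4 10/17 90/109 2620/1853 -325/1853 8 -5 W
5 1 45/41 86/41 -37/82 7 -5 N
6 10/9 90/121 2020/1089 -805/1089 7 -4 E
7 5/8 45/74 365/296 -95/296 8 -4 S
final 8 -5 W

n=0: pose=(8,-5,W); sL=10/17, sR=90/109; mL=2620/1853, mR=-325/1853; mL+mR=135/109 → advance +1; mR−mL=-2945/1853 → turn -1·90°
n=1: pose=(7,-5,N); sL=1, sR=45/41; mL=86/41, mR=-37/82; mL+mR=135/82 → advance +1; mR−mL=-209/82 → turn -1·90°
n=2: pose=(7,-4,E); sL=10/9, sR=90/121; mL=2020/1089, mR=-805/1089; mL+mR=135/121 → advance +1; mR−mL=-2825/1089 → turn -1·90°
n=3: pose=(8,-4,S); sL=5/8, sR=45/74; mL=365/296, mR=-95/296; mL+mR=135/148 → advance +1; mR−mL=-115/74 → turn -1·90°
n=4: pose=(8,-5,W); sL=10/17, sR=90/109; mL=2620/1853, mR=-325/1853; mL+mR=135/109 → advance +1; mR−mL=-2945/1853 → turn -1·90°
n=5: pose=(7,-5,N); sL=1, sR=45/41; mL=86/41, mR=-37/82; mL+mR=135/82 → advance +1; mR−mL=-209/82 → turn -1·90°
n=6: pose=(7,-4,E); sL=10/9, sR=90/121; mL=2020/1089, mR=-805/1089; mL+mR=135/121 → advance +1; mR−mL=-2825/1089 → turn -1·90°
n=7: pose=(8,-4,S); sL=5/8, sR=45/74; mL=365/296, mR=-95/296; mL+mR=135/148 → advance +1; mR−mL=-115/74 → turn -1·90°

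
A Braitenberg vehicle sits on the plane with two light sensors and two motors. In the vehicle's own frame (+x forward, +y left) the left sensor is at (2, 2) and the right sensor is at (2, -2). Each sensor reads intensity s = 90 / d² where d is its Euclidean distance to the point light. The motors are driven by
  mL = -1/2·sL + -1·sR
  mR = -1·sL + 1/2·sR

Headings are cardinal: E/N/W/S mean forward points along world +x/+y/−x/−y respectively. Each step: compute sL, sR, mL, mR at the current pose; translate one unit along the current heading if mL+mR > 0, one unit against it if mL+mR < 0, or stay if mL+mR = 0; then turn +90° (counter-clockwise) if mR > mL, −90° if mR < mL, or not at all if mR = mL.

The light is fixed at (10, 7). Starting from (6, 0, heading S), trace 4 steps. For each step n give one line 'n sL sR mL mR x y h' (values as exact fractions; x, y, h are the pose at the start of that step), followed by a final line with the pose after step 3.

0 18/17 10/13 -287/221 -149/221 6 0 S
1 9/2 45/34 -243/68 -261/68 6 1 E
2 90/73 90/113 -11655/8249 -6885/8249 5 1 S
3 5 45/29 -235/58 -245/58 5 2 E
final 4 2 S

n=0: pose=(6,0,S); sL=18/17, sR=10/13; mL=-287/221, mR=-149/221; mL+mR=-436/221 → advance -1; mR−mL=138/221 → turn +1·90°
n=1: pose=(6,1,E); sL=9/2, sR=45/34; mL=-243/68, mR=-261/68; mL+mR=-126/17 → advance -1; mR−mL=-9/34 → turn -1·90°
n=2: pose=(5,1,S); sL=90/73, sR=90/113; mL=-11655/8249, mR=-6885/8249; mL+mR=-18540/8249 → advance -1; mR−mL=4770/8249 → turn +1·90°
n=3: pose=(5,2,E); sL=5, sR=45/29; mL=-235/58, mR=-245/58; mL+mR=-240/29 → advance -1; mR−mL=-5/29 → turn -1·90°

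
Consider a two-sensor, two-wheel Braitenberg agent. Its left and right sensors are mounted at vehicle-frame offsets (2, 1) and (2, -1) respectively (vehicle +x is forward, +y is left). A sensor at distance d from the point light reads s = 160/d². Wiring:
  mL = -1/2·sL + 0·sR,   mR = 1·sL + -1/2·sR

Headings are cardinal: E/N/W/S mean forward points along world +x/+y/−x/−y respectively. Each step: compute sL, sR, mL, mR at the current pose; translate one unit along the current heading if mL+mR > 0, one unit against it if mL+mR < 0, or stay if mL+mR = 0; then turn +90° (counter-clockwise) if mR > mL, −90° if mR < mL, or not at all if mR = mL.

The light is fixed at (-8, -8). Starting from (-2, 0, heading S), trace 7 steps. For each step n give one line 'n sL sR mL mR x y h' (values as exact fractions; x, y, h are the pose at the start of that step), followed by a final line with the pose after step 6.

n=0: pose=(-2,0,S); sL=32/17, sR=160/61; mL=-16/17, mR=592/1037; mL+mR=-384/1037 → advance -1; mR−mL=1568/1037 → turn +1·90°
n=1: pose=(-2,1,E); sL=40/41, sR=5/4; mL=-20/41, mR=115/328; mL+mR=-45/328 → advance -1; mR−mL=275/328 → turn +1·90°
n=2: pose=(-3,1,N); sL=160/137, sR=160/157; mL=-80/137, mR=14160/21509; mL+mR=1600/21509 → advance +1; mR−mL=26720/21509 → turn +1·90°
n=3: pose=(-3,2,W); sL=16/9, sR=16/13; mL=-8/9, mR=136/117; mL+mR=32/117 → advance +1; mR−mL=80/39 → turn +1·90°
n=4: pose=(-4,2,S); sL=160/89, sR=160/73; mL=-80/89, mR=4560/6497; mL+mR=-1280/6497 → advance -1; mR−mL=10400/6497 → turn +1·90°
n=5: pose=(-4,3,E); sL=8/9, sR=20/17; mL=-4/9, mR=46/153; mL+mR=-22/153 → advance -1; mR−mL=38/51 → turn +1·90°
n=6: pose=(-5,3,N); sL=160/173, sR=32/37; mL=-80/173, mR=3152/6401; mL+mR=192/6401 → advance +1; mR−mL=6112/6401 → turn +1·90°

0 32/17 160/61 -16/17 592/1037 -2 0 S
1 40/41 5/4 -20/41 115/328 -2 1 E
2 160/137 160/157 -80/137 14160/21509 -3 1 N
3 16/9 16/13 -8/9 136/117 -3 2 W
4 160/89 160/73 -80/89 4560/6497 -4 2 S
5 8/9 20/17 -4/9 46/153 -4 3 E
6 160/173 32/37 -80/173 3152/6401 -5 3 N
final -5 4 W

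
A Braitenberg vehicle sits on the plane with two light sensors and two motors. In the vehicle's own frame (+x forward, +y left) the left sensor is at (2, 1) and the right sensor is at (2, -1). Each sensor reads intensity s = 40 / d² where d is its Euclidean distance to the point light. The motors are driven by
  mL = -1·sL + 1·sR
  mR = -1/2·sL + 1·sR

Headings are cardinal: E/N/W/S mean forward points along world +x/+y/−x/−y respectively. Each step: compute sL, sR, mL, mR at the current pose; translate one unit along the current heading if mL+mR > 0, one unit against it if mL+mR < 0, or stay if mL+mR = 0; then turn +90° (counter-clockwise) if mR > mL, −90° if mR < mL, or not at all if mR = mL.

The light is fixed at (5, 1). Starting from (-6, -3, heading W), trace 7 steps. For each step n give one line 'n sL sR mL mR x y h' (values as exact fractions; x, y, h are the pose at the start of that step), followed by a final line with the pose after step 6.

n=0: pose=(-6,-3,W); sL=20/97, sR=20/89; mL=160/8633, mR=1050/8633; mL+mR=1210/8633 → advance +1; mR−mL=10/97 → turn +1·90°
n=1: pose=(-7,-3,S); sL=40/157, sR=8/41; mL=-384/6437, mR=436/6437; mL+mR=52/6437 → advance +1; mR−mL=20/157 → turn +1·90°
n=2: pose=(-7,-4,E); sL=10/29, sR=5/17; mL=-25/493, mR=60/493; mL+mR=35/493 → advance +1; mR−mL=5/29 → turn +1·90°
n=3: pose=(-6,-4,N); sL=40/153, sR=40/109; mL=1760/16677, mR=3940/16677; mL+mR=1900/5559 → advance +1; mR−mL=20/153 → turn +1·90°
n=4: pose=(-6,-3,W); sL=20/97, sR=20/89; mL=160/8633, mR=1050/8633; mL+mR=1210/8633 → advance +1; mR−mL=10/97 → turn +1·90°
n=5: pose=(-7,-3,S); sL=40/157, sR=8/41; mL=-384/6437, mR=436/6437; mL+mR=52/6437 → advance +1; mR−mL=20/157 → turn +1·90°
n=6: pose=(-7,-4,E); sL=10/29, sR=5/17; mL=-25/493, mR=60/493; mL+mR=35/493 → advance +1; mR−mL=5/29 → turn +1·90°

0 20/97 20/89 160/8633 1050/8633 -6 -3 W
1 40/157 8/41 -384/6437 436/6437 -7 -3 S
2 10/29 5/17 -25/493 60/493 -7 -4 E
3 40/153 40/109 1760/16677 3940/16677 -6 -4 N
4 20/97 20/89 160/8633 1050/8633 -6 -3 W
5 40/157 8/41 -384/6437 436/6437 -7 -3 S
6 10/29 5/17 -25/493 60/493 -7 -4 E
final -6 -4 N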